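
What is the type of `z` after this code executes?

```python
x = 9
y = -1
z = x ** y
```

int ** negative = float

float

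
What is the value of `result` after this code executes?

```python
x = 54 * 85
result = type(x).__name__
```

x is int; result = 'int'

'int'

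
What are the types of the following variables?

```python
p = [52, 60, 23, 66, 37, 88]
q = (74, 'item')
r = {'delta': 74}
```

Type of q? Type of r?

q is assigned a tuple (parenthesized, comma-separated values); r is assigned a dict literal ({key: value})

tuple, dict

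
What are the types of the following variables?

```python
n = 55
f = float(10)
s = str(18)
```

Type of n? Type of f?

n is assigned a bare integer (no decimal point), so it is an int; f is assigned the result of calling float(), which returns a float

int, float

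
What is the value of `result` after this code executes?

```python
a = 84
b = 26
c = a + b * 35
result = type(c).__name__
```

a is int; b is int; c is int; result = 'int'

'int'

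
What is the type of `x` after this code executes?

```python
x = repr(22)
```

repr() returns str

str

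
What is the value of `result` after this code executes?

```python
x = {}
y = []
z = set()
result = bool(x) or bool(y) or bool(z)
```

x = {}; y = []; z = set(); result = False

False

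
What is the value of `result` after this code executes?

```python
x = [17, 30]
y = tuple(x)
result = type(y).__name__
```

x is list; y is tuple; result = 'tuple'

'tuple'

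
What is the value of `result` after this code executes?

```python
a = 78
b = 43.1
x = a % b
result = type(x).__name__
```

a is int; b is float; x is float; result = 'float'

'float'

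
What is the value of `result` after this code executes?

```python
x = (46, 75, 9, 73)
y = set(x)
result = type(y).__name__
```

x is tuple; y is set; result = 'set'

'set'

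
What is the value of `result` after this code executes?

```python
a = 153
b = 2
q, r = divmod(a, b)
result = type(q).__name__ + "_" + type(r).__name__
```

a is int; b is int; q is int; r is int; result = 'int_int'

'int_int'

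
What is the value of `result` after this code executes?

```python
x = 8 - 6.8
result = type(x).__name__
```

x is float; result = 'float'

'float'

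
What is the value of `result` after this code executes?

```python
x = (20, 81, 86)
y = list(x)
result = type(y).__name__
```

x is tuple; y is list; result = 'list'

'list'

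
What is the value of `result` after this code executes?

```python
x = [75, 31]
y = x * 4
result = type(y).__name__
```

x is list; y is list; result = 'list'

'list'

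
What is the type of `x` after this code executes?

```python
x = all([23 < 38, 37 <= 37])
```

all() returns bool

bool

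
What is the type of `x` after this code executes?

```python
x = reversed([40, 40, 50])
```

reversed() on a list returns list_reverseiterator

list_reverseiterator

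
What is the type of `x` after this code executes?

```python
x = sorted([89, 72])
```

sorted() always returns list

list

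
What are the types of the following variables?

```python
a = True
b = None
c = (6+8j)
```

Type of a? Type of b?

a is assigned the constant True, which has type bool; b is assigned None, whose type is NoneType

bool, NoneType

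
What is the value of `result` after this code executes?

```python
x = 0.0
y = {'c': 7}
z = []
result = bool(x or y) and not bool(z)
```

x = 0.0; y = {'c': 7}; z = []; result = True

True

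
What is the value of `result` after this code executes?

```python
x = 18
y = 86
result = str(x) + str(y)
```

x = 18; y = 86; result = '1886'

'1886'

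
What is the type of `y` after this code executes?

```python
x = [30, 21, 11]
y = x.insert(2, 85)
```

list.insert() returns None

NoneType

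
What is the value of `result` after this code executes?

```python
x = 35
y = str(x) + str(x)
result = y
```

x = 35; y = '3535'; result = '3535'

'3535'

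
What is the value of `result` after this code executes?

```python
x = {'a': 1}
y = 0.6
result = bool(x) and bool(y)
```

x = {'a': 1}; y = 0.6; result = True

True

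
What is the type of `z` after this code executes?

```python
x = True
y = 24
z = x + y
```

bool + int = int (bool is subclass of int)

int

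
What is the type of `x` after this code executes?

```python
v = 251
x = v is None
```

'is' comparison returns bool

bool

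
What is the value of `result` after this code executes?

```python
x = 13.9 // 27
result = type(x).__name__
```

x is float; result = 'float'

'float'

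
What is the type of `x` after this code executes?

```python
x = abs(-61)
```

abs() of int returns int

int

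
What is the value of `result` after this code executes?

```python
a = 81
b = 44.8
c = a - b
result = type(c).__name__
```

a is int; b is float; c is float; result = 'float'

'float'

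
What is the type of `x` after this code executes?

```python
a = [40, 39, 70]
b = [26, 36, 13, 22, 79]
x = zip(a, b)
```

zip() returns a zip object

zip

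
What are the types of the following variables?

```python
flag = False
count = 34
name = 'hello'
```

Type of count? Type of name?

count is assigned a bare integer (no decimal point), so it is an int; name is assigned a quoted string literal, so it is a str

int, str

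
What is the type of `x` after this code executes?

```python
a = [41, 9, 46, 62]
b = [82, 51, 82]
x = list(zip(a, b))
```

list(zip()) returns a list of tuples

list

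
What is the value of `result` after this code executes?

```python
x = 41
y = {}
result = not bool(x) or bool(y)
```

x = 41; y = {}; result = False

False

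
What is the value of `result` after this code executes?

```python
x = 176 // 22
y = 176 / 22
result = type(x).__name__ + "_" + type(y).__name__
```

x is int; y is float; result = 'int_float'

'int_float'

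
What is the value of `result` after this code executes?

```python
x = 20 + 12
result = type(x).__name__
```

x is int; result = 'int'

'int'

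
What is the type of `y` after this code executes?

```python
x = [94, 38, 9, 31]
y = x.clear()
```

list.clear() returns None

NoneType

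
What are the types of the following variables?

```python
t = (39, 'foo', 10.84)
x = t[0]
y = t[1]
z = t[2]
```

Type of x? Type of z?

tuple[0] is int; tuple[2] is float

int, float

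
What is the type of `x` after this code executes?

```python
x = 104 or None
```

'or' returns first truthy value

int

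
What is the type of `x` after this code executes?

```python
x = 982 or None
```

'or' returns first truthy value

int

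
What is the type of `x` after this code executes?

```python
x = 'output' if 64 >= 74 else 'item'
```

Both branches of conditional are str

str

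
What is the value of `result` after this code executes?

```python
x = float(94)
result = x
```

x = 94.0; result = 94.0

94.0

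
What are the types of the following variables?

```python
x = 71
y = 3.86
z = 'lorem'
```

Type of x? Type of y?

x is assigned a bare integer (no decimal point), so it is an int; y is assigned a number with a decimal point, so it is a float

int, float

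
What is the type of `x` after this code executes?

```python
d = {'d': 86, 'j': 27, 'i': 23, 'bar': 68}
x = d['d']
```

Accessing dict[str, int] with str key returns int

int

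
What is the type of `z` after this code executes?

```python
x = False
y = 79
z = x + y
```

bool + int = int (bool is subclass of int)

int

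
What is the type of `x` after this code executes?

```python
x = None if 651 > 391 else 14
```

651 > 391 is True, so the if branch is taken

NoneType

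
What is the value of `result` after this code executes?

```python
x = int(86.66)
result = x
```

x = 86; result = 86

86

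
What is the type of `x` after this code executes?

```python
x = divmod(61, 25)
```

divmod() returns tuple of (quotient, remainder)

tuple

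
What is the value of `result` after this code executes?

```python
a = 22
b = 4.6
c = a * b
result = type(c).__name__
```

a is int; b is float; c is float; result = 'float'

'float'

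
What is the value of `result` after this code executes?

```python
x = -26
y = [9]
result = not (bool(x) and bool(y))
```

x = -26; y = [9]; result = False

False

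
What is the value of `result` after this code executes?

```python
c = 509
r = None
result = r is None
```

c = 509; r = None; result = True

True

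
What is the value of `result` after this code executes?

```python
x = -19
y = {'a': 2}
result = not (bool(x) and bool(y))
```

x = -19; y = {'a': 2}; result = False

False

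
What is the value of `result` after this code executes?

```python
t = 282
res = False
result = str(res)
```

t = 282; res = False; result = 'False'

'False'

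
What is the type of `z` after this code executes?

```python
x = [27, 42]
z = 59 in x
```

'in' operator returns bool

bool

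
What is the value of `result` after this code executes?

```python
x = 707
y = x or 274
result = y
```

x = 707; y = 707; result = 707

707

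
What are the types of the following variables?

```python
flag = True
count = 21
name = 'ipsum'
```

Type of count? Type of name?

count is assigned a bare integer (no decimal point), so it is an int; name is assigned a quoted string literal, so it is a str

int, str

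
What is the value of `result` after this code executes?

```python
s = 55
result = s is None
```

s = 55; result = False

False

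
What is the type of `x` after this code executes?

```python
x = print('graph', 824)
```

print() returns None

NoneType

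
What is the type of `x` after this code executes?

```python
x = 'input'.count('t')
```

str.count() returns int

int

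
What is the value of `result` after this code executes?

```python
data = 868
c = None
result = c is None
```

data = 868; c = None; result = True

True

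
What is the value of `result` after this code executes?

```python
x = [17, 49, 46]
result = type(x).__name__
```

x is list; result = 'list'

'list'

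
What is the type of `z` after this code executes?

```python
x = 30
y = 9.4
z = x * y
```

int * float = float

float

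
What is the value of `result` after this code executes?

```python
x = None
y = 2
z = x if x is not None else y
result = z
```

x = None; y = 2; z = 2; result = 2

2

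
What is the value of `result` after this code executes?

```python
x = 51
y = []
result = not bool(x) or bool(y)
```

x = 51; y = []; result = False

False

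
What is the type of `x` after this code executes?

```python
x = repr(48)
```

repr() returns str

str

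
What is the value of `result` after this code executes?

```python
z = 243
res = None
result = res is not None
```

z = 243; res = None; result = False

False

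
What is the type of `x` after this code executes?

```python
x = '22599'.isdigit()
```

str.isdigit() returns bool

bool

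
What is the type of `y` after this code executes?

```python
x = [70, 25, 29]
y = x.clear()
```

list.clear() returns None

NoneType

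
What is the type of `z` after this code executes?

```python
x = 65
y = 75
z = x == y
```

Comparison returns bool

bool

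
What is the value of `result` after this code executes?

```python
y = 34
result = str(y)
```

y = 34; result = '34'

'34'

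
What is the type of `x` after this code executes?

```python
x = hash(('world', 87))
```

hash() returns int

int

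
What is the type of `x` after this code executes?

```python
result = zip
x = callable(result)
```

callable() returns bool

bool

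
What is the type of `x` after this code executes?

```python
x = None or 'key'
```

'or' with None returns the other truthy value (str)

str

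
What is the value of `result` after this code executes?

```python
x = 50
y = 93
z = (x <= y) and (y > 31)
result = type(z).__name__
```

x is int; y is int; z is bool; result = 'bool'

'bool'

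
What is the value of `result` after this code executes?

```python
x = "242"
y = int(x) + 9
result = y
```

x = '242'; y = 251; result = 251

251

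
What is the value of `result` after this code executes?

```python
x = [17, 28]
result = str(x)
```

x = [17, 28]; result = '[17, 28]'

'[17, 28]'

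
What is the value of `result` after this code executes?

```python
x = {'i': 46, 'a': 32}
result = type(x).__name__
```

x is dict; result = 'dict'

'dict'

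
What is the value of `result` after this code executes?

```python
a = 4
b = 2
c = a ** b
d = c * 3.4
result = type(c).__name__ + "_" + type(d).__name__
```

a is int; b is int; c is int; d is float; result = 'int_float'

'int_float'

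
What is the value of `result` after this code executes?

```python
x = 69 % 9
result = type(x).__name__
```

x is int; result = 'int'

'int'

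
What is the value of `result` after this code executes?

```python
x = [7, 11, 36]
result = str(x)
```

x = [7, 11, 36]; result = '[7, 11, 36]'

'[7, 11, 36]'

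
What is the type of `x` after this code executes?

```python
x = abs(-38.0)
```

abs() of float returns float

float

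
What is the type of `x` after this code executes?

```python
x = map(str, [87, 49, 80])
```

map() returns a map object

map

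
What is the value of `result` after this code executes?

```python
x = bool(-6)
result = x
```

x = True; result = True

True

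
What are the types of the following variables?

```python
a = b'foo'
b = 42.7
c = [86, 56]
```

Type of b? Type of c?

b is assigned a number with a decimal point, so it is a float; c is assigned a list literal (square brackets)

float, list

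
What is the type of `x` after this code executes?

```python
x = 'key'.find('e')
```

str.find() returns int index

int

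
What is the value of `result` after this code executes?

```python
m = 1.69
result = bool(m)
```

m = 1.69; result = True

True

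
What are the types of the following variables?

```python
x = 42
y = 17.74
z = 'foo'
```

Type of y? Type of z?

y is assigned a number with a decimal point, so it is a float; z is assigned a quoted string literal, so it is a str

float, str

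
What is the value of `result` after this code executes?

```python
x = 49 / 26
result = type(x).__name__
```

x is float; result = 'float'

'float'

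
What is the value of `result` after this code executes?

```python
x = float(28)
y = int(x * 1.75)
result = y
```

x = 28.0; y = 49; result = 49

49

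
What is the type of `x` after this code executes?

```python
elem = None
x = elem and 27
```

'and' returns first falsy value (None)

NoneType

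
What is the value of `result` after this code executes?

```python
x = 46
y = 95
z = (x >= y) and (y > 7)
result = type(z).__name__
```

x is int; y is int; z is bool; result = 'bool'

'bool'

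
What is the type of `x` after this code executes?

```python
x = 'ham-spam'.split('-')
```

str.split() returns list

list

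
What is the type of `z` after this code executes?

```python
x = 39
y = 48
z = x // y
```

int // int = int

int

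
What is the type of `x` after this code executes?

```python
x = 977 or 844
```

'or' returns first truthy value (int)

int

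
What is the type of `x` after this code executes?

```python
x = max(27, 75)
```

max() of ints returns int

int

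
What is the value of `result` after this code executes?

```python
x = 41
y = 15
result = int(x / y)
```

x = 41; y = 15; result = 2

2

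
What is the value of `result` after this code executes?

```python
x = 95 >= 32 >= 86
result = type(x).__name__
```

x is bool; result = 'bool'

'bool'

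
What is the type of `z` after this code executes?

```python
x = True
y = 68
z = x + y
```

bool + int = int (bool is subclass of int)

int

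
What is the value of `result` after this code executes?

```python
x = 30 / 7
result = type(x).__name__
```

x is float; result = 'float'

'float'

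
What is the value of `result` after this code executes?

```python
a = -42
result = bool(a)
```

a = -42; result = True

True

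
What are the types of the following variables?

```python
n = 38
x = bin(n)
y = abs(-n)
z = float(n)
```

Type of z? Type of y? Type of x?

float() returns float; abs() of int returns int; bin() returns str

float, int, str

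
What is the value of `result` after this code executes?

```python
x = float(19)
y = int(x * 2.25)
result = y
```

x = 19.0; y = 42; result = 42

42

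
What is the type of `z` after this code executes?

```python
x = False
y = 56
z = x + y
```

bool + int = int (bool is subclass of int)

int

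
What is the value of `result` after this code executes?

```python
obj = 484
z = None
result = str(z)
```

obj = 484; z = None; result = 'None'

'None'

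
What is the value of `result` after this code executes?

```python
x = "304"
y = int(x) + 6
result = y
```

x = '304'; y = 310; result = 310

310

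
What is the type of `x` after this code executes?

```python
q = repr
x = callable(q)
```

callable() returns bool

bool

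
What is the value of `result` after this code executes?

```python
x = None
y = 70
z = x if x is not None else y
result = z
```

x = None; y = 70; z = 70; result = 70

70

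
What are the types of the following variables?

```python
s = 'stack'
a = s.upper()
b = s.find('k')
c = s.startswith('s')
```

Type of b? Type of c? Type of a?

find() returns int; startswith() returns bool; upper() returns str

int, bool, str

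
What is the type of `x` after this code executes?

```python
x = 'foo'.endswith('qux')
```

str.endswith() returns bool

bool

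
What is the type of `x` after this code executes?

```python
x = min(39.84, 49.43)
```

min() of floats returns float

float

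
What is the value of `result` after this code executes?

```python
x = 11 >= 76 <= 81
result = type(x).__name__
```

x is bool; result = 'bool'

'bool'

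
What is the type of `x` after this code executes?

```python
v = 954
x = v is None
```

'is' comparison returns bool

bool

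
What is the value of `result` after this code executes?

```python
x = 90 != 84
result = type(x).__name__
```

x is bool; result = 'bool'

'bool'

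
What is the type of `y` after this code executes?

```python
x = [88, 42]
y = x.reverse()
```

list.reverse() returns None

NoneType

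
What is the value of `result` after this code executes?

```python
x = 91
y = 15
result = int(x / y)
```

x = 91; y = 15; result = 6

6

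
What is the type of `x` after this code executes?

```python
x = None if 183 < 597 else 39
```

183 < 597 is True, so the if branch is taken

NoneType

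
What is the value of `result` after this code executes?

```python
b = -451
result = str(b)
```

b = -451; result = '-451'

'-451'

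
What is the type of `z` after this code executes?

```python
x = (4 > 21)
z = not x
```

'not' returns bool

bool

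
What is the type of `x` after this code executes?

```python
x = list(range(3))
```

list(range()) returns list

list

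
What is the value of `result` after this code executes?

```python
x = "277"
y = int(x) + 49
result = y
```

x = '277'; y = 326; result = 326

326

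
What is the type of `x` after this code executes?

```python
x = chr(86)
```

chr() returns str (single char)

str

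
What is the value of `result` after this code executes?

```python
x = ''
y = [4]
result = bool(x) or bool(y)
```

x = ''; y = [4]; result = True

True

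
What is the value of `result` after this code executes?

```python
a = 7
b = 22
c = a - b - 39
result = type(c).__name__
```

a is int; b is int; c is int; result = 'int'

'int'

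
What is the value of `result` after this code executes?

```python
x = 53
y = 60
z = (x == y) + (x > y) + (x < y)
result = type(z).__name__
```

x is int; y is int; z is int; result = 'int'

'int'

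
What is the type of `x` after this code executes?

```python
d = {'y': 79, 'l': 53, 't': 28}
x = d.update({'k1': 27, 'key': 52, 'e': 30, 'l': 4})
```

dict.update() returns None

NoneType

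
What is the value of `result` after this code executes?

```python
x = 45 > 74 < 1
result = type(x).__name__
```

x is bool; result = 'bool'

'bool'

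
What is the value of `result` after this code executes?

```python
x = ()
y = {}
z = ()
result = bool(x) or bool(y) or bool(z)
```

x = (); y = {}; z = (); result = False

False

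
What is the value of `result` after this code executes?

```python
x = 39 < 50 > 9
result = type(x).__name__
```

x is bool; result = 'bool'

'bool'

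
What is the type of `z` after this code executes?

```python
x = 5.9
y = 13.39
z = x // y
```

float // float = float

float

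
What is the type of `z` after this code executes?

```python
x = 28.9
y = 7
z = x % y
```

float % int = float

float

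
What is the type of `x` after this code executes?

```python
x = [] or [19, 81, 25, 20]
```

'or' returns first truthy value (list)

list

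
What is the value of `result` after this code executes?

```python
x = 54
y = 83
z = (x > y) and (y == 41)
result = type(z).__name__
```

x is int; y is int; z is bool; result = 'bool'

'bool'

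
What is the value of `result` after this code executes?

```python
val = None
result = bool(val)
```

val = None; result = False

False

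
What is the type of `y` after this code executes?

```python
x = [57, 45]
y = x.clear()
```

list.clear() returns None

NoneType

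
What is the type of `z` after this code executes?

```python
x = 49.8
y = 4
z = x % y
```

float % int = float

float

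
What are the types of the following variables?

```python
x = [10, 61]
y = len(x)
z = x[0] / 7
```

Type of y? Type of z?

len() returns int; int / int = float

int, float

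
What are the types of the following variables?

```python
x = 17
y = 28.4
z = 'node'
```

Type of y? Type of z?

y is assigned a number with a decimal point, so it is a float; z is assigned a quoted string literal, so it is a str

float, str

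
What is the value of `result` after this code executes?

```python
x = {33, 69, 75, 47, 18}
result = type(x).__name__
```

x is set; result = 'set'

'set'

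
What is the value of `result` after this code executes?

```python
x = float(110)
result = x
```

x = 110.0; result = 110.0

110.0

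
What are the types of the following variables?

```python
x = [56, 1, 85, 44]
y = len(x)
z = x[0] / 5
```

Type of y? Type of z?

len() returns int; int / int = float

int, float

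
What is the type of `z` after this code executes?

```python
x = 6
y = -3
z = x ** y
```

int ** negative = float

float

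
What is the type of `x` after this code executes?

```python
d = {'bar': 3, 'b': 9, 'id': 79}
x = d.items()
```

dict.items() returns dict_items view

dict_items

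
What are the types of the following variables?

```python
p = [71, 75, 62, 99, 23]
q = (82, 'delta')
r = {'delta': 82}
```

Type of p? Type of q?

p is assigned a list literal (square brackets); q is assigned a tuple (parenthesized, comma-separated values)

list, tuple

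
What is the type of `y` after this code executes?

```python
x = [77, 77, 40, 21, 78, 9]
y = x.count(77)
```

list.count() returns int

int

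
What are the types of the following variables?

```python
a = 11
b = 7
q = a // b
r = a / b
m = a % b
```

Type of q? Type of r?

// returns int; / returns float

int, float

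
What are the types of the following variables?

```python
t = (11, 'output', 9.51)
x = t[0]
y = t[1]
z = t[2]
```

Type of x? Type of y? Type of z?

tuple[0] is int; tuple[1] is str; tuple[2] is float

int, str, float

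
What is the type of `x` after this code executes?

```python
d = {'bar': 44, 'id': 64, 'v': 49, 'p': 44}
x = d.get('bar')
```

dict.get() returns value type when found

int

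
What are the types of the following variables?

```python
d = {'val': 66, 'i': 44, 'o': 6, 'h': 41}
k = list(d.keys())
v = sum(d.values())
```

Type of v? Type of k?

sum of ints is int; list() converts to list

int, list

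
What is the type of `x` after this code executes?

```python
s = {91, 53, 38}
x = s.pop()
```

Popping from set[int] returns int

int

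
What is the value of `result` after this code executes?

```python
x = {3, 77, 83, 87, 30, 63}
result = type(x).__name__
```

x is set; result = 'set'

'set'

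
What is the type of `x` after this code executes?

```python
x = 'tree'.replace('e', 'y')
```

str.replace() returns str

str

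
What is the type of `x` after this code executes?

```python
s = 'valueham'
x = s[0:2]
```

Slicing a str returns str

str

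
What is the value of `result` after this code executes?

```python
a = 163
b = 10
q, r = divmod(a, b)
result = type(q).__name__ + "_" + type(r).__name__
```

a is int; b is int; q is int; r is int; result = 'int_int'

'int_int'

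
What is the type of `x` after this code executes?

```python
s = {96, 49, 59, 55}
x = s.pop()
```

Popping from set[int] returns int

int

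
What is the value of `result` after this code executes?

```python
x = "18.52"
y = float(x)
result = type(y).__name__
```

x is str; y is float; result = 'float'

'float'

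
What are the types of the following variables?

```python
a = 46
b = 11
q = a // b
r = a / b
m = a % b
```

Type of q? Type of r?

// returns int; / returns float

int, float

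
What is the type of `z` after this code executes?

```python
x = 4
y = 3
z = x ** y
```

positive int ** positive int = int

int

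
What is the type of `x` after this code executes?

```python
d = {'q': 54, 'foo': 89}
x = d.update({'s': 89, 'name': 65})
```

dict.update() returns None

NoneType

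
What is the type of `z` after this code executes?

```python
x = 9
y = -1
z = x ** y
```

int ** negative = float

float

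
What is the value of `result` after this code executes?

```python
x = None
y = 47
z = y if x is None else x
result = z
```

x = None; y = 47; z = 47; result = 47

47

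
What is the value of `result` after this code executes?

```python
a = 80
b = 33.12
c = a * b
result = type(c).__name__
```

a is int; b is float; c is float; result = 'float'

'float'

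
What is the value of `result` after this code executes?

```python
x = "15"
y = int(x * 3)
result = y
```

x = '15'; y = 151515; result = 151515

151515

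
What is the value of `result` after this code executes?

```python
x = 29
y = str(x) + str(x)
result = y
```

x = 29; y = '2929'; result = '2929'

'2929'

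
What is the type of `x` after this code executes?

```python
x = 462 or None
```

'or' returns first truthy value

int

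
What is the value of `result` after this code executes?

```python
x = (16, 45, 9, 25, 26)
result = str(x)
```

x = (16, 45, 9, 25, 26); result = '(16, 45, 9, 25, 26)'

'(16, 45, 9, 25, 26)'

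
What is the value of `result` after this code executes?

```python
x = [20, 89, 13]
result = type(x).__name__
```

x is list; result = 'list'

'list'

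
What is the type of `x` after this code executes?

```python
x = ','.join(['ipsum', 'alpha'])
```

str.join() returns str

str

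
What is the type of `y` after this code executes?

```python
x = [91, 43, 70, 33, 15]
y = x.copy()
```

list.copy() returns list

list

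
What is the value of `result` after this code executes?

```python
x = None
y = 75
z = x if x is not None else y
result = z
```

x = None; y = 75; z = 75; result = 75

75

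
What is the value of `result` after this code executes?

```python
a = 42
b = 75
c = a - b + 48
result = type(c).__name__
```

a is int; b is int; c is int; result = 'int'

'int'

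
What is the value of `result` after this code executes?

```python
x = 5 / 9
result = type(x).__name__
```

x is float; result = 'float'

'float'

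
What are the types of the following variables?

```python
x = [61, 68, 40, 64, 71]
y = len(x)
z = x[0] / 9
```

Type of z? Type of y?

int / int = float; len() returns int

float, int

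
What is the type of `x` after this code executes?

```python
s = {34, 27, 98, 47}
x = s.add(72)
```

set.add() returns None (mutates in place)

NoneType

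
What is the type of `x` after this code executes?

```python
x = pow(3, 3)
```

pow(int, int) returns int

int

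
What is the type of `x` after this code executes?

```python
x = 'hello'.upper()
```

str.upper() returns str

str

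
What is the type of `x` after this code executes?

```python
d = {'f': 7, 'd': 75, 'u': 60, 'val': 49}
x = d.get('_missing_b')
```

dict.get() returns None when key not found

NoneType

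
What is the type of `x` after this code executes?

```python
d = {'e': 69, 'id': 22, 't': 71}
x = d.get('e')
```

dict.get() returns value type when found

int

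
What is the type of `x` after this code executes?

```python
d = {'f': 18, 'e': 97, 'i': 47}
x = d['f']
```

Accessing dict[str, int] with str key returns int

int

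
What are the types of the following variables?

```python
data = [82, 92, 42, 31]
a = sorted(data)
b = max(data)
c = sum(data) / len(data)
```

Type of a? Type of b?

sorted() returns list; max of ints returns int

list, int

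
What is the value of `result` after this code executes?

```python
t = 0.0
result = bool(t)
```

t = 0.0; result = False

False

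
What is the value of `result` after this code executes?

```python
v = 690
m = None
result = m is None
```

v = 690; m = None; result = True

True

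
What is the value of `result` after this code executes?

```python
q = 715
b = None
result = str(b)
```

q = 715; b = None; result = 'None'

'None'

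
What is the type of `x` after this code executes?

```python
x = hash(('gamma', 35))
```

hash() returns int

int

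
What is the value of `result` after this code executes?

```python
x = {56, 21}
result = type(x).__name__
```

x is set; result = 'set'

'set'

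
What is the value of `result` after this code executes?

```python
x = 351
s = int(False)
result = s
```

x = 351; s = 0; result = 0

0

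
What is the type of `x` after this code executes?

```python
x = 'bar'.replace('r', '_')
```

str.replace() returns str

str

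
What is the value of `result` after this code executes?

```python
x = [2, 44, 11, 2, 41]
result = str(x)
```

x = [2, 44, 11, 2, 41]; result = '[2, 44, 11, 2, 41]'

'[2, 44, 11, 2, 41]'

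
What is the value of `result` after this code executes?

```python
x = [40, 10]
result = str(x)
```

x = [40, 10]; result = '[40, 10]'

'[40, 10]'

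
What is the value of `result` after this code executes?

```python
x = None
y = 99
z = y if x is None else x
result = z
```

x = None; y = 99; z = 99; result = 99

99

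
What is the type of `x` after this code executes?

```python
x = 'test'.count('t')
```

str.count() returns int

int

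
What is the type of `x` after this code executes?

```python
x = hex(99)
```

hex() returns str representation

str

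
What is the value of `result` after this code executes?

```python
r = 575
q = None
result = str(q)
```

r = 575; q = None; result = 'None'

'None'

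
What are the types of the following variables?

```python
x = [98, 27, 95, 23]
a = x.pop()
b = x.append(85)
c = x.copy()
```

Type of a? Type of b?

pop() returns element; append() returns None

int, NoneType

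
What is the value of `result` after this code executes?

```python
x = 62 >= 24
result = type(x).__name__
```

x is bool; result = 'bool'

'bool'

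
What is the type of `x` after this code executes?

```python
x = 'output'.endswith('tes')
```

str.endswith() returns bool

bool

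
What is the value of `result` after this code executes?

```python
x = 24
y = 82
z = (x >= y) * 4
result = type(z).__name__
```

x is int; y is int; z is int; result = 'int'

'int'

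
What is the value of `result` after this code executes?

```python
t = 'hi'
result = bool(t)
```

t = 'hi'; result = True

True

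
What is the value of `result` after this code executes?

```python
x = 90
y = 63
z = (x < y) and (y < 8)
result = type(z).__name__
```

x is int; y is int; z is bool; result = 'bool'

'bool'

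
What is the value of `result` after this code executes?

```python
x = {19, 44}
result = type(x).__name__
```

x is set; result = 'set'

'set'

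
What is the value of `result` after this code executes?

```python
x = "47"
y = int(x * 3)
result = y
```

x = '47'; y = 474747; result = 474747

474747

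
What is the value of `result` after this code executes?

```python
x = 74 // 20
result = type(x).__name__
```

x is int; result = 'int'

'int'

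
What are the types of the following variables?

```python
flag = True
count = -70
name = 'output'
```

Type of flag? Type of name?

flag is assigned the constant True, which has type bool; name is assigned a quoted string literal, so it is a str

bool, str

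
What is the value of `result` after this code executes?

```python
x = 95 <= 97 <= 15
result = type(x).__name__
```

x is bool; result = 'bool'

'bool'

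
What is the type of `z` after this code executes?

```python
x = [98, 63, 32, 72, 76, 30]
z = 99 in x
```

'in' operator returns bool

bool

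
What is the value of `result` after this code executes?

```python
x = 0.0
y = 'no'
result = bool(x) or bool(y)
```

x = 0.0; y = 'no'; result = True

True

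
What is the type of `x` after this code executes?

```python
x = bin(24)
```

bin() returns str representation

str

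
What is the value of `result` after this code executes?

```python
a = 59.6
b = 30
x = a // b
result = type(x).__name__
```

a is float; b is int; x is float; result = 'float'

'float'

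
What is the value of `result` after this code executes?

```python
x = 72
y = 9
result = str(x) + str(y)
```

x = 72; y = 9; result = '729'

'729'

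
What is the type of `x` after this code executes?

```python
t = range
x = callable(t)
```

callable() returns bool

bool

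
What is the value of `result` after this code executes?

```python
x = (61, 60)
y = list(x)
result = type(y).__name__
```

x is tuple; y is list; result = 'list'

'list'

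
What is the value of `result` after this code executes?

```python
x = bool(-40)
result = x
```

x = True; result = True

True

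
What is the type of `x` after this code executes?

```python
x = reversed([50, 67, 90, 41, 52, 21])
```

reversed() on a list returns list_reverseiterator

list_reverseiterator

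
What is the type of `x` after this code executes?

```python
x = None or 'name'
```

'or' with None returns the other truthy value (str)

str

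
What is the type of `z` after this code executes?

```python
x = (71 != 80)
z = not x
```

'not' returns bool

bool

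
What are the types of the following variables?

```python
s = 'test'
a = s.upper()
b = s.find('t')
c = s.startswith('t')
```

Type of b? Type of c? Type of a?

find() returns int; startswith() returns bool; upper() returns str

int, bool, str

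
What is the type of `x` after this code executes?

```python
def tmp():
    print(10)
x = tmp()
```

Function without return returns None

NoneType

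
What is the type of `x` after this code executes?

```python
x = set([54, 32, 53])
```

set() constructor returns set

set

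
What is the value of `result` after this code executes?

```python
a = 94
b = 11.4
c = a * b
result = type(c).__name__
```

a is int; b is float; c is float; result = 'float'

'float'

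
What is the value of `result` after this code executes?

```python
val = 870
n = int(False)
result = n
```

val = 870; n = 0; result = 0

0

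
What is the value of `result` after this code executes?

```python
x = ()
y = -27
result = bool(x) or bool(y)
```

x = (); y = -27; result = True

True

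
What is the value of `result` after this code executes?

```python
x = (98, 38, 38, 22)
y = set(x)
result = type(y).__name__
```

x is tuple; y is set; result = 'set'

'set'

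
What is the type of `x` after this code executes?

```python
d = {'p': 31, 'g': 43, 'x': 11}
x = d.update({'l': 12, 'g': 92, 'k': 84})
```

dict.update() returns None

NoneType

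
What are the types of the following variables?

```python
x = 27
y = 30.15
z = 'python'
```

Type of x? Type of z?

x is assigned a bare integer (no decimal point), so it is an int; z is assigned a quoted string literal, so it is a str

int, str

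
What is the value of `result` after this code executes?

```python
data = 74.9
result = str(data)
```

data = 74.9; result = '74.9'

'74.9'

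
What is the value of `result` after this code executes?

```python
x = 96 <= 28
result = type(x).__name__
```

x is bool; result = 'bool'

'bool'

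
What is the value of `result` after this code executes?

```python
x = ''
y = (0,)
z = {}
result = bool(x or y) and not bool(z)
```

x = ''; y = (0,); z = {}; result = True

True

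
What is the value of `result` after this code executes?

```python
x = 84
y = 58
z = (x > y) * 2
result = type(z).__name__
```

x is int; y is int; z is int; result = 'int'

'int'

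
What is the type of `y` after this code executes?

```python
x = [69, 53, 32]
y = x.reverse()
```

list.reverse() returns None

NoneType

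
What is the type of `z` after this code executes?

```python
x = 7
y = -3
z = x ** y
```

int ** negative = float

float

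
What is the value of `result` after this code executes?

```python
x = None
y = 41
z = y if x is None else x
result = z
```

x = None; y = 41; z = 41; result = 41

41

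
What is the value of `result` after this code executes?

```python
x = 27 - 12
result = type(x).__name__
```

x is int; result = 'int'

'int'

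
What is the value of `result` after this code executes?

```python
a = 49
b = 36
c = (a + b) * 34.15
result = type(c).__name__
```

a is int; b is int; c is float; result = 'float'

'float'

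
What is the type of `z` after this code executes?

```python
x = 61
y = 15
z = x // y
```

int // int = int

int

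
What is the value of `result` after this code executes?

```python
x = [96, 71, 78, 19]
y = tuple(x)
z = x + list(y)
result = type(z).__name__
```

x is list; y is tuple; z is list; result = 'list'

'list'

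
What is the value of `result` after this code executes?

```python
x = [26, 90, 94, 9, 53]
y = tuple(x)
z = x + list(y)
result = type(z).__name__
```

x is list; y is tuple; z is list; result = 'list'

'list'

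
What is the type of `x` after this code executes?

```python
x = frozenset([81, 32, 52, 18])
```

frozenset() returns frozenset

frozenset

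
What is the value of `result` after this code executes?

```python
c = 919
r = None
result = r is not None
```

c = 919; r = None; result = False

False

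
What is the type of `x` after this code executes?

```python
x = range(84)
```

range() returns a range object

range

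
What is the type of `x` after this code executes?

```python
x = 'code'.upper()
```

str.upper() returns str

str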